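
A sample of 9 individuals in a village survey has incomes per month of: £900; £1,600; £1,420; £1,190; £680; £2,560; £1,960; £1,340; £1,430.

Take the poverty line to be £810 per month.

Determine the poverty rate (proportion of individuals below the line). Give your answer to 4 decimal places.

0.1111

1 of the 9 individuals have income below £810.
H = 1/9 = 0.1111.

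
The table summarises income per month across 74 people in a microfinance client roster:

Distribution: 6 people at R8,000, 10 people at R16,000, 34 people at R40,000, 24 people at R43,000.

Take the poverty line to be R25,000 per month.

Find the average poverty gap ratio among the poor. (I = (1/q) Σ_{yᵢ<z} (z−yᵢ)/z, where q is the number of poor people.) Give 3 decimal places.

Below the line: 6×R8,000, 10×R16,000 (q = 16 of N = 74).
Relative gaps: 0.6800 (×6), 0.3600 (×10); sum = 7.680000.
I averages over the q = 16 poor units only: 7.680000 / 16 = 0.480.

0.480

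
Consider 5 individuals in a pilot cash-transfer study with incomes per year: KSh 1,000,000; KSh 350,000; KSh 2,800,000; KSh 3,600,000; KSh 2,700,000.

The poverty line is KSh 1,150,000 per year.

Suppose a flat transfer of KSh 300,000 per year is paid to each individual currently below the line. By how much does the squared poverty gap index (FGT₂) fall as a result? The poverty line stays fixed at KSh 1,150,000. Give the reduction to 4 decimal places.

Before: below the line — KSh 350,000, KSh 1,000,000; squared poverty gap index (FGT₂) = 0.100189.
After the KSh 300,000 transfer: below the line — KSh 650,000; squared poverty gap index (FGT₂) = 0.037807.
Reduction = 0.100189 − 0.037807 = 0.0624.

0.0624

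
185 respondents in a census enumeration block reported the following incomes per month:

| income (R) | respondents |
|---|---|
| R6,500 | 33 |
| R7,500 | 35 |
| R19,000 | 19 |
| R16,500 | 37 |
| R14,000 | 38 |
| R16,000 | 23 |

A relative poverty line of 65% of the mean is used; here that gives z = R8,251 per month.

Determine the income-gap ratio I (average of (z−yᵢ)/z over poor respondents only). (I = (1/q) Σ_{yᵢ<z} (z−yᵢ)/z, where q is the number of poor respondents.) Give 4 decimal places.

Poor units: 33×R6,500, 35×R7,500 (q = 68 of N = 185).
Relative gaps: 0.2122 (×33), 0.0910 (×35); sum = 10.188826.
I averages over the q = 68 poor units only: 10.188826 / 68 = 0.1498.

0.1498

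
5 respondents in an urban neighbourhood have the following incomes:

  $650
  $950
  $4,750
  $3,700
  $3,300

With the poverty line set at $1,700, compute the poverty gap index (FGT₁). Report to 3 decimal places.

Incomes under z: $650, $950 (q = 2 of N = 5).
Normalized shortfalls: (1700−650)/1700 = 0.6176; (1700−950)/1700 = 0.4412.
Σ = 1.058824. Dividing by the full population N = 5 gives P₁ = 0.212.

0.212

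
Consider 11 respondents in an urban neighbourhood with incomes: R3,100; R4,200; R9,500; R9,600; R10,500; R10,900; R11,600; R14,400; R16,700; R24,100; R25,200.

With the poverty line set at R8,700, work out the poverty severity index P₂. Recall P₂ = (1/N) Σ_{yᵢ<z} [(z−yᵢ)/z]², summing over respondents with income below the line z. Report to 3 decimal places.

Below z: R3,100, R4,200 (q = 2 of N = 11).
Gap ratios (z−y)/z: (8700−3100)/8700 = 0.6437; (8700−4200)/8700 = 0.5172.
Squared: 0.4143; 0.2675.
Sum = 0.681860; P₂ = 0.681860 / 11 = 0.062.

0.062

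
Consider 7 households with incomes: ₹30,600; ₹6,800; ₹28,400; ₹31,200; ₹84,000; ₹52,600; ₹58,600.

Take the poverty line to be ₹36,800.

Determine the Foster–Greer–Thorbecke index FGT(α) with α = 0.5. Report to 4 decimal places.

Incomes under z: ₹6,800, ₹28,400, ₹30,600, ₹31,200 (q = 4 of N = 7).
Shortfall ratios: (36800−6800)/36800 = 0.8152; (36800−28400)/36800 = 0.2283; (36800−30600)/36800 = 0.1685; (36800−31200)/36800 = 0.1522.
Raised to α = 0.5: 0.90289; 0.47777; 0.41046; 0.39009.
Sum = 2.181216; FGT(0.5) = 2.181216 / 7 = 0.3116.

0.3116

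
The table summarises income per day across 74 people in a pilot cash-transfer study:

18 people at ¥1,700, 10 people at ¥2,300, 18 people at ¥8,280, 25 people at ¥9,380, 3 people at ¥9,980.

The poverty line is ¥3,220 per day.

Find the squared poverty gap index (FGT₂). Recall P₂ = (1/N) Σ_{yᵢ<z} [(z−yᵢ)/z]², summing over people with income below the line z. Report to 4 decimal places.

Below the line: 18×¥1,700, 10×¥2,300 (q = 28 of N = 74).
Gap ratios (z−y)/z: (3220−1700)/3220 = 0.4720 (×18); (3220−2300)/3220 = 0.2857 (×10).
Squared: 0.2228 (×18); 0.0816 (×10).
Sum = 4.827283; P₂ = 4.827283 / 74 = 0.0652.

0.0652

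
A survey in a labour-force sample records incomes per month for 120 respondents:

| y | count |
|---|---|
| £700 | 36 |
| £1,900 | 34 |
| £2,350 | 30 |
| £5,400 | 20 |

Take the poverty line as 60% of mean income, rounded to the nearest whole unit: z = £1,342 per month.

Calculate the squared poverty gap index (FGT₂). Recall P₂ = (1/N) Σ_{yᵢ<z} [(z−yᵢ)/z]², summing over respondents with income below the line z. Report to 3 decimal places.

Incomes under z: 36×£700 (q = 36 of N = 120).
Gap ratios (z−y)/z: (1342−700)/1342 = 0.4784 (×36).
Squared: 0.2289 (×36).
Sum = 8.238868; P₂ = 8.238868 / 120 = 0.069.

0.069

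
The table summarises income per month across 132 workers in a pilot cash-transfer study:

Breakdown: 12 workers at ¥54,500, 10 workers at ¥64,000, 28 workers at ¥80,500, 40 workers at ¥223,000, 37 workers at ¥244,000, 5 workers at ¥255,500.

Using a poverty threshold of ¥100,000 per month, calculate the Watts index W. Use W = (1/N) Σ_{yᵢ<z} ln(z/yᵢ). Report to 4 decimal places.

Below the line: 12×¥54,500, 10×¥64,000, 28×¥80,500 (q = 50 of N = 132).
Log gaps: ln(100000/54500) = 0.6070 (×12); ln(100000/64000) = 0.4463 (×10); ln(100000/80500) = 0.2169 (×28).
W = 17.820069 / 132 = 0.1350.

0.1350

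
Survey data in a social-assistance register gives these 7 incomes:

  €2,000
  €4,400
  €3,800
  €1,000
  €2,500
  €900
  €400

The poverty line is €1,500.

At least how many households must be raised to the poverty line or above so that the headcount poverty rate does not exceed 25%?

Currently q = 3 of N = 7 are below the line (H = 0.429).
A headcount ratio of at most 25% allows at most ⌊0.25 × 7⌋ = 1 poor households.
So at least 3 − 1 = 2 must be lifted.

2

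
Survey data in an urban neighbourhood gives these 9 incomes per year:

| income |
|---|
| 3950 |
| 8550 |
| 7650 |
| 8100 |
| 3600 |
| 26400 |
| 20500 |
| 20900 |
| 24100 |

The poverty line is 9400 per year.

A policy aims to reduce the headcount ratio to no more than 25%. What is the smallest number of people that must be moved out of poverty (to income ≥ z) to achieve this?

5 of the 9 people are poor, so H = 5/9 = 0.556.
A headcount ratio of at most 25% allows at most ⌊0.25 × 9⌋ = 2 poor people.
So at least 5 − 2 = 3 must be lifted.

3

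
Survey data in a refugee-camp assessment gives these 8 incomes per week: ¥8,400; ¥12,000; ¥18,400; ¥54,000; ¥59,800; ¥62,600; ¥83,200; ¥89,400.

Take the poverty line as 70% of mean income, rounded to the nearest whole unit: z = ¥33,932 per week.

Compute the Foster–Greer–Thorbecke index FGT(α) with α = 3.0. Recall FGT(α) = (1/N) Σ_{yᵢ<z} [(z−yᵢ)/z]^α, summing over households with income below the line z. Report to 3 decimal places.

Below z: ¥8,400, ¥12,000, ¥18,400 (q = 3 of N = 8).
Shortfall ratios: (33932−8400)/33932 = 0.7524; (33932−12000)/33932 = 0.6464; (33932−18400)/33932 = 0.4577.
Raised to α = 3.0: 0.42602; 0.27003; 0.09591.
Sum = 0.791950; FGT(3.0) = 0.791950 / 8 = 0.099.

0.099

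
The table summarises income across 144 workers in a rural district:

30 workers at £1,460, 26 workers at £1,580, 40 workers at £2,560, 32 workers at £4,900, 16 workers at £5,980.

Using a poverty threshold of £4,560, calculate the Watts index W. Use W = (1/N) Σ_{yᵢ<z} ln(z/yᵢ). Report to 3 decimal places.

Below the line: 30×£1,460, 26×£1,580, 40×£2,560 (q = 96 of N = 144).
Log gaps: ln(4560/1460) = 1.1389 (×30); ln(4560/1580) = 1.0599 (×26); ln(4560/2560) = 0.5773 (×40).
W = 84.816542 / 144 = 0.589.

0.589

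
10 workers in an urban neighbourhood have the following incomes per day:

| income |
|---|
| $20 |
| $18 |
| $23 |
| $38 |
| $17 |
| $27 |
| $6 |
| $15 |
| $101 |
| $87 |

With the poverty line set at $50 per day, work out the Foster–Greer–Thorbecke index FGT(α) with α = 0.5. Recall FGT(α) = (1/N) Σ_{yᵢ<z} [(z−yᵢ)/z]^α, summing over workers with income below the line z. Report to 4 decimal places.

Poor units: $6, $15, $17, $18, $20, $23, $27, $38 (q = 8 of N = 10).
Normalized shortfalls: (50−6)/50 = 0.8800; (50−15)/50 = 0.7000; (50−17)/50 = 0.6600; (50−18)/50 = 0.6400; (50−20)/50 = 0.6000; (50−23)/50 = 0.5400; (50−27)/50 = 0.4600; (50−38)/50 = 0.2400.
Raised to α = 0.5: 0.93808; 0.83666; 0.81240; 0.80000; 0.77460; 0.73485; 0.67823; 0.48990.
Sum = 6.064722; FGT(0.5) = 6.064722 / 10 = 0.6065.

0.6065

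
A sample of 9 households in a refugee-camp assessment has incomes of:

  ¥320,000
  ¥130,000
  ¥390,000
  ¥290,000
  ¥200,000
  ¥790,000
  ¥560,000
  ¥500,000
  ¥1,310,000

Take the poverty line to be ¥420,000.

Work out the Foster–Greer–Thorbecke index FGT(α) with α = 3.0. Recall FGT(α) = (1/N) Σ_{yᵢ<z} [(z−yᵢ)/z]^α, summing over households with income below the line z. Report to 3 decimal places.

Incomes under z: ¥130,000, ¥200,000, ¥290,000, ¥320,000, ¥390,000 (q = 5 of N = 9).
Gap ratios (z−y)/z: (420000−130000)/420000 = 0.6905; (420000−200000)/420000 = 0.5238; (420000−290000)/420000 = 0.3095; (420000−320000)/420000 = 0.2381; (420000−390000)/420000 = 0.0714.
Raised to α = 3.0: 0.32919; 0.14372; 0.02965; 0.01350; 0.00036.
Sum = 0.516426; FGT(3.0) = 0.516426 / 9 = 0.057.

0.057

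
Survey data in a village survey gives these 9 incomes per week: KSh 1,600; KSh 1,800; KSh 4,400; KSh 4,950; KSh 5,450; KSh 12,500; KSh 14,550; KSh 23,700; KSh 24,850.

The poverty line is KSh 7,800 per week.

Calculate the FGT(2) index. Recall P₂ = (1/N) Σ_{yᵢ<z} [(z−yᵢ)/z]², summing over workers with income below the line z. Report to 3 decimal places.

Below the line: KSh 1,600, KSh 1,800, KSh 4,400, KSh 4,950, KSh 5,450 (q = 5 of N = 9).
Shortfall ratios: (7800−1600)/7800 = 0.7949; (7800−1800)/7800 = 0.7692; (7800−4400)/7800 = 0.4359; (7800−4950)/7800 = 0.3654; (7800−5450)/7800 = 0.3013.
Squared: 0.6318; 0.5917; 0.1900; 0.1335; 0.0908.
Sum = 1.637821; P₂ = 1.637821 / 9 = 0.182.

0.182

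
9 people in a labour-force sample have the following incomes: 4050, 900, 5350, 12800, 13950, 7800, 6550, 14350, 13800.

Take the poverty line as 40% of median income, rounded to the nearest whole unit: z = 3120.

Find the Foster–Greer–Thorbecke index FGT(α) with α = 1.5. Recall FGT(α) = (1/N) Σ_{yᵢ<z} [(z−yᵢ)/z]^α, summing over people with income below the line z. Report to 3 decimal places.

Below the line: 900 (q = 1 of N = 9).
Normalized shortfalls: (3120−900)/3120 = 0.7115.
Raised to α = 1.5: 0.60020.
Sum = 0.600202; FGT(1.5) = 0.600202 / 9 = 0.067.

0.067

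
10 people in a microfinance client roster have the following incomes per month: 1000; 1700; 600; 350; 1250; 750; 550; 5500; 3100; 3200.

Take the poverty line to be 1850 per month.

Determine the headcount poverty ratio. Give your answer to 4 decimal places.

7 of the 10 people have income below 1850.
H = 7/10 = 0.7000.

0.7000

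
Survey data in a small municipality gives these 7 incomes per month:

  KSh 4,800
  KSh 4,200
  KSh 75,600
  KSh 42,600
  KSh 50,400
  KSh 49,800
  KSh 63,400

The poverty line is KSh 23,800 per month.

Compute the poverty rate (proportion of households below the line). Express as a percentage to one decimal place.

2 of the 7 households have income below KSh 23,800.
H = 2/7 = 28.6%.

28.6%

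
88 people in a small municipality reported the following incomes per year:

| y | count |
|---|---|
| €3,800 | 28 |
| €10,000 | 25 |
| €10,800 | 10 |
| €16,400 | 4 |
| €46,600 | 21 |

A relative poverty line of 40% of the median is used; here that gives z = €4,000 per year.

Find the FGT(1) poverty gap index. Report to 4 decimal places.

0.0159

Poor units: 28×€3,800 (q = 28 of N = 88).
Normalized shortfalls: (4000−3800)/4000 = 0.0500 (×28).
Sum of shortfalls = 1.400000; P₁ averages over all N: 1.400000 / 88 = 0.0159.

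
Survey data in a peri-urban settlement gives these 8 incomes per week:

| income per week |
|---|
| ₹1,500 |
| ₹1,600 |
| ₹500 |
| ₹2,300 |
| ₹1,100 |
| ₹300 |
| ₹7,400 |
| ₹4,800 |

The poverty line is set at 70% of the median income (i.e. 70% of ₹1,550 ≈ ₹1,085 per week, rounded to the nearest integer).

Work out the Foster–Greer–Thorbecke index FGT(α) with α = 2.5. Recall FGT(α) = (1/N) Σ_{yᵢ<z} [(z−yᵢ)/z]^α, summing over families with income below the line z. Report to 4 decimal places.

0.0823

Below z: ₹300, ₹500 (q = 2 of N = 8).
Shortfall ratios: (1085−300)/1085 = 0.7235; (1085−500)/1085 = 0.5392.
Raised to α = 2.5: 0.44525; 0.21346.
Sum = 0.658705; FGT(2.5) = 0.658705 / 8 = 0.0823.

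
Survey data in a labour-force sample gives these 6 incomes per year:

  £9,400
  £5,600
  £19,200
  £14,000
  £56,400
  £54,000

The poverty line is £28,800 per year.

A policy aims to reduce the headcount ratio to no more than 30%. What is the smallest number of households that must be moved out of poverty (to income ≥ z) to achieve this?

3

Currently q = 4 of N = 6 are below the line (H = 0.667).
A headcount ratio of at most 30% allows at most ⌊0.30 × 6⌋ = 1 poor households.
So at least 4 − 1 = 3 must be lifted.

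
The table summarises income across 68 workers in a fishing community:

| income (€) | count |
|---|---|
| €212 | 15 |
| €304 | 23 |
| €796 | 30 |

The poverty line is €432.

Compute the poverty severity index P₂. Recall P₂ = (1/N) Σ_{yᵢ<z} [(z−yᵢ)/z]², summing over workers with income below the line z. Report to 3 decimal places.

0.087

Below the line: 15×€212, 23×€304 (q = 38 of N = 68).
Normalized shortfalls: (432−212)/432 = 0.5093 (×15); (432−304)/432 = 0.2963 (×23).
Squared: 0.2593 (×15); 0.0878 (×23).
Sum = 5.909379; P₂ = 5.909379 / 68 = 0.087.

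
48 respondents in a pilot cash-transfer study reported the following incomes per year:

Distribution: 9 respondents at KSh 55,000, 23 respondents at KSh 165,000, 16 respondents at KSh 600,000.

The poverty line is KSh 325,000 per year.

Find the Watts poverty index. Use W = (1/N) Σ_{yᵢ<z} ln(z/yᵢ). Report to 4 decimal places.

0.6579

Incomes under z: 9×KSh 55,000, 23×KSh 165,000 (q = 32 of N = 48).
Log shortfalls: ln(325000/55000) = 1.7765 (×9); ln(325000/165000) = 0.6779 (×23).
W = 31.579661 / 48 = 0.6579.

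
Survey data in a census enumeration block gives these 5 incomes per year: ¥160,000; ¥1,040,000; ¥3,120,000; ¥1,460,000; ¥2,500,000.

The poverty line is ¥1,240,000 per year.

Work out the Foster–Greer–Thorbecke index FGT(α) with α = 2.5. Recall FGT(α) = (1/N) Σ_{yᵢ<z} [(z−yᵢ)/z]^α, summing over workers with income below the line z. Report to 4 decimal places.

0.1437

Poor units: ¥160,000, ¥1,040,000 (q = 2 of N = 5).
Gap ratios (z−y)/z: (1240000−160000)/1240000 = 0.8710; (1240000−1040000)/1240000 = 0.1613.
Raised to α = 2.5: 0.70795; 0.01045.
Sum = 0.718402; FGT(2.5) = 0.718402 / 5 = 0.1437.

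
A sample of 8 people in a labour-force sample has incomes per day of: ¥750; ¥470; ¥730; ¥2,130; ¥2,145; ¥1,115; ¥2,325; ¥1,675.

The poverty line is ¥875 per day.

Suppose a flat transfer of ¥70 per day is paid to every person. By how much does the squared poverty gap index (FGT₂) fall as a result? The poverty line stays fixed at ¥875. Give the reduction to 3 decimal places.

0.013

Before: below the line — ¥470, ¥730, ¥750; squared poverty gap index (FGT₂) = 0.03276.
After the ¥70 transfer: below the line — ¥540, ¥800, ¥820; squared poverty gap index (FGT₂) = 0.01973.
Reduction = 0.03276 − 0.01973 = 0.013.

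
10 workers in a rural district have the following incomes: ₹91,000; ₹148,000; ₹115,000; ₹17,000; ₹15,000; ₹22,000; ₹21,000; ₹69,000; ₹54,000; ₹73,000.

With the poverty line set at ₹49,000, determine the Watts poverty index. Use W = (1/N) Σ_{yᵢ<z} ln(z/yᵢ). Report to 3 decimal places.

0.389

Poor units: ₹15,000, ₹17,000, ₹21,000, ₹22,000 (q = 4 of N = 10).
ln(z/y) terms: ln(49000/15000) = 1.1838; ln(49000/17000) = 1.0586; ln(49000/21000) = 0.8473; ln(49000/22000) = 0.8008.
W = 3.890453 / 10 = 0.389.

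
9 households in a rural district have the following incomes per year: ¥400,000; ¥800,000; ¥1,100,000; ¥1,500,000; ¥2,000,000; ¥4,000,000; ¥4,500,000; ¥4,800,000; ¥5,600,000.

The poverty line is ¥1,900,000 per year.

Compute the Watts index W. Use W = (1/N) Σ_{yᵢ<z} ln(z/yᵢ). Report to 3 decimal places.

Below the line: ¥400,000, ¥800,000, ¥1,100,000, ¥1,500,000 (q = 4 of N = 9).
Log gaps: ln(1900000/400000) = 1.5581; ln(1900000/800000) = 0.8650; ln(1900000/1100000) = 0.5465; ln(1900000/1500000) = 0.2364.
W = 3.206075 / 9 = 0.356.

0.356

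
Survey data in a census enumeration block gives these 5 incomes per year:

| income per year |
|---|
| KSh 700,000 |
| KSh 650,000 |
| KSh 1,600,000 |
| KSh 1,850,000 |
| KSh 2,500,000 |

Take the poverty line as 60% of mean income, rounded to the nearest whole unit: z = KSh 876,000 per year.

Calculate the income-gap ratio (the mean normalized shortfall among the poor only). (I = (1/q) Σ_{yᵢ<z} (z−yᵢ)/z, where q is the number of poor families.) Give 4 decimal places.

Below the line: KSh 650,000, KSh 700,000 (q = 2 of N = 5).
Relative gaps: 0.2580, 0.2009; sum = 0.458904.
I averages over the q = 2 poor units only: 0.458904 / 2 = 0.2295.

0.2295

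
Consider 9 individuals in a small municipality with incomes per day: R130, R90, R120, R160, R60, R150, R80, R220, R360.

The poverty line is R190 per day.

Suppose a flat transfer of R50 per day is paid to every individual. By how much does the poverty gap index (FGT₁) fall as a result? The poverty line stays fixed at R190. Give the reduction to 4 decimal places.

Before: below the line — R60, R80, R90, R120, R130, R150, R160; poverty gap index (FGT₁) = 0.315789.
After the R50 transfer: below the line — R110, R130, R140, R170, R180; poverty gap index (FGT₁) = 0.128655.
Reduction = 0.315789 − 0.128655 = 0.1871.

0.1871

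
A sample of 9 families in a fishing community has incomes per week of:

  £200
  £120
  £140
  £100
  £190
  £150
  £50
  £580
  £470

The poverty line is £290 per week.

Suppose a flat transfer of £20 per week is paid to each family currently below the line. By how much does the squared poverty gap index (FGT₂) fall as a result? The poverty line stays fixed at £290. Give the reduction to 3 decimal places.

Before: below the line — £50, £100, £120, £140, £150, £190, £200; squared poverty gap index (FGT₂) = 0.24151.
After the £20 transfer: below the line — £70, £120, £140, £160, £170, £210, £220; squared poverty gap index (FGT₂) = 0.18814.
Reduction = 0.24151 − 0.18814 = 0.053.

0.053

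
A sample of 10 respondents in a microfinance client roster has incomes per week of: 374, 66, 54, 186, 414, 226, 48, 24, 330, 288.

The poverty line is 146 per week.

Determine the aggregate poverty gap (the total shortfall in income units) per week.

Poor units: 24, 48, 54, 66 (q = 4 of N = 10).
Individual gaps: 146−24 = 122; 146−48 = 98; 146−54 = 92; 146−66 = 80.
Aggregate gap = 392.

392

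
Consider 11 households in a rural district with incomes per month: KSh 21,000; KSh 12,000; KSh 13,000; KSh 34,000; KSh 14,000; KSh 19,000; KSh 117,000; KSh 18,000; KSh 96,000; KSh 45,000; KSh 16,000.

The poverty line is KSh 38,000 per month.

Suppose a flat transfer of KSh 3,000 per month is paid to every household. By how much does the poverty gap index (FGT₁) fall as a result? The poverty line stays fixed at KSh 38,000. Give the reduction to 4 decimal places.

0.0574

Before: below the line — KSh 12,000, KSh 13,000, KSh 14,000, KSh 16,000, KSh 18,000, KSh 19,000, KSh 21,000, KSh 34,000; poverty gap index (FGT₁) = 0.375598.
After the KSh 3,000 transfer: below the line — KSh 15,000, KSh 16,000, KSh 17,000, KSh 19,000, KSh 21,000, KSh 22,000, KSh 24,000, KSh 37,000; poverty gap index (FGT₁) = 0.318182.
Reduction = 0.375598 − 0.318182 = 0.0574.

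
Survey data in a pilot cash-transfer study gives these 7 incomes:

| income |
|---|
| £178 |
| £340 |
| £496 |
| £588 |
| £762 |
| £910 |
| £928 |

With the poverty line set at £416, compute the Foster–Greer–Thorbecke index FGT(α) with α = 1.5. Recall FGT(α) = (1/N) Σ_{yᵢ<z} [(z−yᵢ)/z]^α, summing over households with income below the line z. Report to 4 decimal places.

0.0730

Below z: £178, £340 (q = 2 of N = 7).
Shortfall ratios: (416−178)/416 = 0.5721; (416−340)/416 = 0.1827.
Raised to α = 1.5: 0.43274; 0.07809.
Sum = 0.510826; FGT(1.5) = 0.510826 / 7 = 0.0730.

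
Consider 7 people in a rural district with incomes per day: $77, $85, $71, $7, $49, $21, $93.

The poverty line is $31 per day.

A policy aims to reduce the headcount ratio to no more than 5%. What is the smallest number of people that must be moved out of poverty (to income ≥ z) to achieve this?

2

2 of the 7 people are poor, so H = 2/7 = 0.286.
A headcount ratio of at most 5% allows at most ⌊0.05 × 7⌋ = 0 poor people.
So at least 2 − 0 = 2 must be lifted.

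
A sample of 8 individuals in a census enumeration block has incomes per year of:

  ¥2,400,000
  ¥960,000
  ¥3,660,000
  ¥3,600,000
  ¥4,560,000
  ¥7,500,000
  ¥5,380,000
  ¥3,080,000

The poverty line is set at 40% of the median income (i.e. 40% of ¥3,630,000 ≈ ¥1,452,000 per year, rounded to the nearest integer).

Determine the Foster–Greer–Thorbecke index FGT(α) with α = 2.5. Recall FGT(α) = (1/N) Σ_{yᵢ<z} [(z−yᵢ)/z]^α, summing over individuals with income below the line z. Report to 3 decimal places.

0.008

Below the line: ¥960,000 (q = 1 of N = 8).
Normalized shortfalls: (1452000−960000)/1452000 = 0.3388.
Raised to α = 2.5: 0.06683.
Sum = 0.066834; FGT(2.5) = 0.066834 / 8 = 0.008.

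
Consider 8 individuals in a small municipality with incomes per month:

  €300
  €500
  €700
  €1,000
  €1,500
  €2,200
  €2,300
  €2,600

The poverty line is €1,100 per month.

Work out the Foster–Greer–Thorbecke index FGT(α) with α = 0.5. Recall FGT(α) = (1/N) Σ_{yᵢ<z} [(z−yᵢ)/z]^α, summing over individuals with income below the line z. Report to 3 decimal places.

Below z: €300, €500, €700, €1,000 (q = 4 of N = 8).
Gap ratios (z−y)/z: (1100−300)/1100 = 0.7273; (1100−500)/1100 = 0.5455; (1100−700)/1100 = 0.3636; (1100−1000)/1100 = 0.0909.
Raised to α = 0.5: 0.85280; 0.73855; 0.60302; 0.30151.
Sum = 2.495886; FGT(0.5) = 2.495886 / 8 = 0.312.

0.312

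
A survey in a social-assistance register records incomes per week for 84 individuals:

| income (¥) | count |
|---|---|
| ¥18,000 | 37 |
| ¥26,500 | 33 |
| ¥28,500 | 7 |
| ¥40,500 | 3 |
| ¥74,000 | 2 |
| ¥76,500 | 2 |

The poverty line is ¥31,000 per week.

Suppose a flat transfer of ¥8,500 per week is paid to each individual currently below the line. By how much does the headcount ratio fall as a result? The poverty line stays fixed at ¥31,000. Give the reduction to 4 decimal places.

0.4762

Before: below the line — 37×¥18,000, 33×¥26,500, 7×¥28,500; headcount ratio = 0.916667.
After the ¥8,500 transfer: below the line — 37×¥26,500; headcount ratio = 0.440476.
Reduction = 0.916667 − 0.440476 = 0.4762.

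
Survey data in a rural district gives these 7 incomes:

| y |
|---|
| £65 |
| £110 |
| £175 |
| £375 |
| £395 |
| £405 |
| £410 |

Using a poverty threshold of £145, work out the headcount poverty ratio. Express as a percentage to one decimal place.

28.6%

2 of the 7 respondents have income below £145.
H = 2/7 = 28.6%.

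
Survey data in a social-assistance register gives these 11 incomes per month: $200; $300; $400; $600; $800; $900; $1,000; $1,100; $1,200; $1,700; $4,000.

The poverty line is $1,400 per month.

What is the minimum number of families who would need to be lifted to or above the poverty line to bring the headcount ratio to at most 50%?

4

Currently q = 9 of N = 11 are below the line (H = 0.818).
A headcount ratio of at most 50% allows at most ⌊0.50 × 11⌋ = 5 poor families.
So at least 9 − 5 = 4 must be lifted.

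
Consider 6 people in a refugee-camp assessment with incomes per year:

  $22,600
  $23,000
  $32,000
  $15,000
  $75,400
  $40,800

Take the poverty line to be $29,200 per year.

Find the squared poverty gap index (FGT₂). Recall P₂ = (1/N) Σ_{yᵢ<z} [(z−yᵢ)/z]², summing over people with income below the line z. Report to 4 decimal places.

Below z: $15,000, $22,600, $23,000 (q = 3 of N = 6).
Gap ratios (z−y)/z: (29200−15000)/29200 = 0.4863; (29200−22600)/29200 = 0.2260; (29200−23000)/29200 = 0.2123.
Squared: 0.2365; 0.0511; 0.0451.
Sum = 0.332661; P₂ = 0.332661 / 6 = 0.0554.

0.0554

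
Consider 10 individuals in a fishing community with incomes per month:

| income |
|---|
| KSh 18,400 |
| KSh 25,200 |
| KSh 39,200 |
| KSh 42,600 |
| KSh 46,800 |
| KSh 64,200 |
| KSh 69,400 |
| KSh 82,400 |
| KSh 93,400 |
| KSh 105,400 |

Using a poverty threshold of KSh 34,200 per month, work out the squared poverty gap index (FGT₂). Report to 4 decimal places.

0.0283

Below z: KSh 18,400, KSh 25,200 (q = 2 of N = 10).
Normalized shortfalls: (34200−18400)/34200 = 0.4620; (34200−25200)/34200 = 0.2632.
Squared: 0.2134; 0.0693.
Sum = 0.282685; P₂ = 0.282685 / 10 = 0.0283.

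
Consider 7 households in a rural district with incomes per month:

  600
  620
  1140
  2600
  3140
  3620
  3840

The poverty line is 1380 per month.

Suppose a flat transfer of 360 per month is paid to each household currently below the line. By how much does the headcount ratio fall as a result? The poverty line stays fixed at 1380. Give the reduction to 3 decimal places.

0.143

Before: below the line — 600, 620, 1140; headcount ratio = 0.42857.
After the 360 transfer: below the line — 960, 980; headcount ratio = 0.28571.
Reduction = 0.42857 − 0.28571 = 0.143.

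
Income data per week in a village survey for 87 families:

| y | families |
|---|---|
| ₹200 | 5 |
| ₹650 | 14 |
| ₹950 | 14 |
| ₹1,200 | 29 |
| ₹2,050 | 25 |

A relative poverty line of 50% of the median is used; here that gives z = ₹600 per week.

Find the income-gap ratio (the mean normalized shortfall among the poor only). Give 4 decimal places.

Incomes under z: 5×₹200 (q = 5 of N = 87).
Shortfall ratios (z−y)/z: 0.6667 (×5); sum = 3.333333.
The income-gap ratio divides by q (the poor only): 3.333333 / 5 = 0.6667.

0.6667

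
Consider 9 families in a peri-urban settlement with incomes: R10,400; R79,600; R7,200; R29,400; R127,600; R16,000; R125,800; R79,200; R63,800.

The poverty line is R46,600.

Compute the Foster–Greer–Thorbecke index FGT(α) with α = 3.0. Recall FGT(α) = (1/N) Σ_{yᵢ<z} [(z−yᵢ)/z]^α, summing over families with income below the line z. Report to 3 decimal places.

Below the line: R7,200, R10,400, R16,000, R29,400 (q = 4 of N = 9).
Gap ratios (z−y)/z: (46600−7200)/46600 = 0.8455; (46600−10400)/46600 = 0.7768; (46600−16000)/46600 = 0.6567; (46600−29400)/46600 = 0.3691.
Raised to α = 3.0: 0.60441; 0.46878; 0.28314; 0.05028.
Sum = 1.406615; FGT(3.0) = 1.406615 / 9 = 0.156.

0.156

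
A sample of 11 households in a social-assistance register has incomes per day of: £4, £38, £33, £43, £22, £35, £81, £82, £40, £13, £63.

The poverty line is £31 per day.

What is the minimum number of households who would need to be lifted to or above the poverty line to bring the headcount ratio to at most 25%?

3 of the 11 households are poor, so H = 3/11 = 0.273.
A headcount ratio of at most 25% allows at most ⌊0.25 × 11⌋ = 2 poor households.
So at least 3 − 2 = 1 must be lifted.

1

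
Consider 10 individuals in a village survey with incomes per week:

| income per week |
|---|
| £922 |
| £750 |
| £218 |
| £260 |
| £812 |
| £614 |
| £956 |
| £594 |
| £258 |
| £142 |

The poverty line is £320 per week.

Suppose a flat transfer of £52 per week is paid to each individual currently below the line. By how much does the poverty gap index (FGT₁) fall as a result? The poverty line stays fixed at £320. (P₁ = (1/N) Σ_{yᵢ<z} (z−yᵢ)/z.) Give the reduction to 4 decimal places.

0.0650

Before: below the line — £142, £218, £258, £260; poverty gap index (FGT₁) = 0.125625.
After the £52 transfer: below the line — £194, £270, £310, £312; poverty gap index (FGT₁) = 0.060625.
Reduction = 0.125625 − 0.060625 = 0.0650.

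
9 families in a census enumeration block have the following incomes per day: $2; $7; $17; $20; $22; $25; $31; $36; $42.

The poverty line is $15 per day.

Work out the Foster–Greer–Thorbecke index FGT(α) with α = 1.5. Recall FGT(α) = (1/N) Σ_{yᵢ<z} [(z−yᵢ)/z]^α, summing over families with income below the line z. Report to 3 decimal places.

0.133

Below the line: $2, $7 (q = 2 of N = 9).
Relative gaps: (15−2)/15 = 0.8667; (15−7)/15 = 0.5333.
Raised to α = 1.5: 0.80682; 0.38949.
Sum = 1.196314; FGT(1.5) = 1.196314 / 9 = 0.133.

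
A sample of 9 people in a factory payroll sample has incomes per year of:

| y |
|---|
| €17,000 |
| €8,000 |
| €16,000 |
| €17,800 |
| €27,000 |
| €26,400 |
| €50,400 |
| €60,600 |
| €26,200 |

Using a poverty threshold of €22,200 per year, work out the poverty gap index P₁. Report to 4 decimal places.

Poor units: €8,000, €16,000, €17,000, €17,800 (q = 4 of N = 9).
Shortfall ratios: (22200−8000)/22200 = 0.6396; (22200−16000)/22200 = 0.2793; (22200−17000)/22200 = 0.2342; (22200−17800)/22200 = 0.1982.
Σ = 1.351351. Dividing by the full population N = 9 gives P₁ = 0.1502.

0.1502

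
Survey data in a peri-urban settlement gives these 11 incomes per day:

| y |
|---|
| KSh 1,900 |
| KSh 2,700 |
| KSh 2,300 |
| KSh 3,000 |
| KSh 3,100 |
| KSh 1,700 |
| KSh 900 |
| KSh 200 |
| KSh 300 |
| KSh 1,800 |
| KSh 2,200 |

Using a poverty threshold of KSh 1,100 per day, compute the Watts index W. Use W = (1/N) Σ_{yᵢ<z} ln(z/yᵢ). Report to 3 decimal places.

Incomes under z: KSh 200, KSh 300, KSh 900 (q = 3 of N = 11).
ln(z/y) terms: ln(1100/200) = 1.7047; ln(1100/300) = 1.2993; ln(1100/900) = 0.2007.
W = 3.204702 / 11 = 0.291.

0.291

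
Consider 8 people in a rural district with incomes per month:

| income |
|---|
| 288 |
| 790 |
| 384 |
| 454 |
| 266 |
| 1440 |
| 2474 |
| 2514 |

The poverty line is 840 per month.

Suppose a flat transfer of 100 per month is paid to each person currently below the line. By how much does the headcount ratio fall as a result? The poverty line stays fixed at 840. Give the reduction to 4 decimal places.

Before: below the line — 266, 288, 384, 454, 790; headcount ratio = 0.625000.
After the 100 transfer: below the line — 366, 388, 484, 554; headcount ratio = 0.500000.
Reduction = 0.625000 − 0.500000 = 0.1250.

0.1250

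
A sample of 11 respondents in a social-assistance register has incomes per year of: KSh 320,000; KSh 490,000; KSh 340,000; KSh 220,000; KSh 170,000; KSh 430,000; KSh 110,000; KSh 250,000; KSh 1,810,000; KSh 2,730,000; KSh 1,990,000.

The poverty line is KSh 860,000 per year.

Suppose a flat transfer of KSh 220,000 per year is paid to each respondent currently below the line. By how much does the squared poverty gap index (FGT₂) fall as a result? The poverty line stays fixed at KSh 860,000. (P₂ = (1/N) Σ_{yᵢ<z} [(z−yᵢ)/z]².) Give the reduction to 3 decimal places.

Before: below the line — KSh 110,000, KSh 170,000, KSh 220,000, KSh 250,000, KSh 320,000, KSh 340,000, KSh 430,000, KSh 490,000; squared poverty gap index (FGT₂) = 0.33238.
After the KSh 220,000 transfer: below the line — KSh 330,000, KSh 390,000, KSh 440,000, KSh 470,000, KSh 540,000, KSh 560,000, KSh 650,000, KSh 710,000; squared poverty gap index (FGT₂) = 0.13389.
Reduction = 0.33238 − 0.13389 = 0.198.

0.198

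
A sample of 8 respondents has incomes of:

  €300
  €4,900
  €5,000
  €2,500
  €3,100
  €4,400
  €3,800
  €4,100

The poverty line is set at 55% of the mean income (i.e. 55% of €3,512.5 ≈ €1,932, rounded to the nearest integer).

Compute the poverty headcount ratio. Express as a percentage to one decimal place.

1 of the 8 respondents have income below €1,932.
H = 1/8 = 12.5%.

12.5%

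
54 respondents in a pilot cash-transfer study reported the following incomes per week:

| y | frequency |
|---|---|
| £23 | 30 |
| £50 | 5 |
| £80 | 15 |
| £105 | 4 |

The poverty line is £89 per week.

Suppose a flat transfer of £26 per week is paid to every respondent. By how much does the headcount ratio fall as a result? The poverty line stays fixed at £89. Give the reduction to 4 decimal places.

Before: below the line — 30×£23, 5×£50, 15×£80; headcount ratio = 0.925926.
After the £26 transfer: below the line — 30×£49, 5×£76; headcount ratio = 0.648148.
Reduction = 0.925926 − 0.648148 = 0.2778.

0.2778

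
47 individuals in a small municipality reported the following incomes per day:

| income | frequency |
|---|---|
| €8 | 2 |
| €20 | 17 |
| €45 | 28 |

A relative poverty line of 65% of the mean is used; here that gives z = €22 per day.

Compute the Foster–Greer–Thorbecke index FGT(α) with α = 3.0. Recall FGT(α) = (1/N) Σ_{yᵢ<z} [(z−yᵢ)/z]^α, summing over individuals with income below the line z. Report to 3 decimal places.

Below z: 2×€8, 17×€20 (q = 19 of N = 47).
Gap ratios (z−y)/z: (22−8)/22 = 0.6364 (×2); (22−20)/22 = 0.0909 (×17).
Raised to α = 3.0: 0.25770 (×2); 0.00075 (×17).
Sum = 0.528174; FGT(3.0) = 0.528174 / 47 = 0.011.

0.011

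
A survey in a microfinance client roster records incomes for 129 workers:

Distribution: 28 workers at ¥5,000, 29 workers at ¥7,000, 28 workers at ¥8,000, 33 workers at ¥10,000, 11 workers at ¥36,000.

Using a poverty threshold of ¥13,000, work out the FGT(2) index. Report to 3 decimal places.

0.176

Below z: 28×¥5,000, 29×¥7,000, 28×¥8,000, 33×¥10,000 (q = 118 of N = 129).
Gap ratios (z−y)/z: (13000−5000)/13000 = 0.6154 (×28); (13000−7000)/13000 = 0.4615 (×29); (13000−8000)/13000 = 0.3846 (×28); (13000−10000)/13000 = 0.2308 (×33).
Squared: 0.3787 (×28); 0.2130 (×29); 0.1479 (×28); 0.0533 (×33).
Sum = 22.680473; P₂ = 22.680473 / 129 = 0.176.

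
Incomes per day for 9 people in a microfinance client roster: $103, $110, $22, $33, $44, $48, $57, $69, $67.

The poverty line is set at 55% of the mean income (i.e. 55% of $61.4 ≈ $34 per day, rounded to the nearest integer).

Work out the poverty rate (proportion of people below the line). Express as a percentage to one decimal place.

2 of the 9 people have income below $34.
H = 2/9 = 22.2%.

22.2%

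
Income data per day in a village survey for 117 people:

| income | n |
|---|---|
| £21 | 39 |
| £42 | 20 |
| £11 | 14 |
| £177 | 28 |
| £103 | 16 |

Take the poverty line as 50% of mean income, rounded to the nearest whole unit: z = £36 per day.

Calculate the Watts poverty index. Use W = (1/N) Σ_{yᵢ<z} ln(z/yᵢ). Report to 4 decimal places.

Below z: 14×£11, 39×£21 (q = 53 of N = 117).
Log shortfalls: ln(36/11) = 1.1856 (×14); ln(36/21) = 0.5390 (×39).
W = 37.619595 / 117 = 0.3215.

0.3215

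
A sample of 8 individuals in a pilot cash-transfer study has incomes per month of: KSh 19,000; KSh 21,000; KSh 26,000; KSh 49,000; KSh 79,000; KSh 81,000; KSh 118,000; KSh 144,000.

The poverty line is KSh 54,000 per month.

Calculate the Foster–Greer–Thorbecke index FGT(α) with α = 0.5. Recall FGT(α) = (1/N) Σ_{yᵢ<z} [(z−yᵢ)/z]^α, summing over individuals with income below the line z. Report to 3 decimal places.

0.326

Incomes under z: KSh 19,000, KSh 21,000, KSh 26,000, KSh 49,000 (q = 4 of N = 8).
Shortfall ratios: (54000−19000)/54000 = 0.6481; (54000−21000)/54000 = 0.6111; (54000−26000)/54000 = 0.5185; (54000−49000)/54000 = 0.0926.
Raised to α = 0.5: 0.80508; 0.78174; 0.72008; 0.30429.
Sum = 2.611185; FGT(0.5) = 2.611185 / 8 = 0.326.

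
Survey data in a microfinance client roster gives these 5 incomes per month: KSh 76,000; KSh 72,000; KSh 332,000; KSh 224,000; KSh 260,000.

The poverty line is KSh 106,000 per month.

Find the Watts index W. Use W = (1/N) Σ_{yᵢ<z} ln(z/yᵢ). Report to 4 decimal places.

Below the line: KSh 72,000, KSh 76,000 (q = 2 of N = 5).
Log gaps: ln(106000/72000) = 0.3868; ln(106000/76000) = 0.3327.
W = 0.719479 / 5 = 0.1439.

0.1439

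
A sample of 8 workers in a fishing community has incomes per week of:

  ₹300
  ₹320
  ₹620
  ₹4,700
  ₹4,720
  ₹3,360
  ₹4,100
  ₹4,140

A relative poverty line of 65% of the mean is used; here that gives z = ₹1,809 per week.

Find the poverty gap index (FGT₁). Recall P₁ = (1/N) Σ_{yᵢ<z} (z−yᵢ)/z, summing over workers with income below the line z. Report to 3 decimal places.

0.289

Below z: ₹300, ₹320, ₹620 (q = 3 of N = 8).
Normalized shortfalls: (1809−300)/1809 = 0.8342; (1809−320)/1809 = 0.8231; (1809−620)/1809 = 0.6573.
Sum of shortfalls = 2.314538; P₁ averages over all N: 2.314538 / 8 = 0.289.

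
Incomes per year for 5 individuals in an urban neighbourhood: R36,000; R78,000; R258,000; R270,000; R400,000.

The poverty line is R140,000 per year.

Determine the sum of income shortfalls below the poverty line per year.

R166,000

Poor units: R36,000, R78,000 (q = 2 of N = 5).
Individual gaps: 140000−36000 = 104000; 140000−78000 = 62000.
Aggregate gap = R166,000.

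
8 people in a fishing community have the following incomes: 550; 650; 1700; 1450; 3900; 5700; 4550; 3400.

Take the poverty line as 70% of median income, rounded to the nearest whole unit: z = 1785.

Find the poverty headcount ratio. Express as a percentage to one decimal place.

4 of the 8 people have income below 1785.
H = 4/8 = 50.0%.

50.0%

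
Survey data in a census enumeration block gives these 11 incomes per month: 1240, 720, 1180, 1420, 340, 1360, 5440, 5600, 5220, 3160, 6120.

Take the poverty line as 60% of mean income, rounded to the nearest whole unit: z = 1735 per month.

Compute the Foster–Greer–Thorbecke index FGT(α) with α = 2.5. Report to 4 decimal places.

0.0890

Incomes under z: 340, 720, 1180, 1240, 1360, 1420 (q = 6 of N = 11).
Relative gaps: (1735−340)/1735 = 0.8040; (1735−720)/1735 = 0.5850; (1735−1180)/1735 = 0.3199; (1735−1240)/1735 = 0.2853; (1735−1360)/1735 = 0.2161; (1735−1420)/1735 = 0.1816.
Raised to α = 2.5: 0.57968; 0.26177; 0.05787; 0.04348; 0.02172; 0.01405.
Sum = 0.978561; FGT(2.5) = 0.978561 / 11 = 0.0890.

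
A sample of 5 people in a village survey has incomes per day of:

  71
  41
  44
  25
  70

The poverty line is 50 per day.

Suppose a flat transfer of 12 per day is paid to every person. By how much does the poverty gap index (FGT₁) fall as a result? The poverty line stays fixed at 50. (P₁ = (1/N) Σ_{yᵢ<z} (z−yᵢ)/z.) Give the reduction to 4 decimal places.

0.1080

Before: below the line — 25, 41, 44; poverty gap index (FGT₁) = 0.160000.
After the 12 transfer: below the line — 37; poverty gap index (FGT₁) = 0.052000.
Reduction = 0.160000 − 0.052000 = 0.1080.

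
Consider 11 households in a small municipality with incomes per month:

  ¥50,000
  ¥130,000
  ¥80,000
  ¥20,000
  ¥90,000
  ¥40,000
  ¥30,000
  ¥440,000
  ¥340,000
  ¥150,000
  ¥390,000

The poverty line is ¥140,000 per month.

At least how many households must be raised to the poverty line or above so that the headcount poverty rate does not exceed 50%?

7 of the 11 households are poor, so H = 7/11 = 0.636.
A headcount ratio of at most 50% allows at most ⌊0.50 × 11⌋ = 5 poor households.
So at least 7 − 5 = 2 must be lifted.

2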